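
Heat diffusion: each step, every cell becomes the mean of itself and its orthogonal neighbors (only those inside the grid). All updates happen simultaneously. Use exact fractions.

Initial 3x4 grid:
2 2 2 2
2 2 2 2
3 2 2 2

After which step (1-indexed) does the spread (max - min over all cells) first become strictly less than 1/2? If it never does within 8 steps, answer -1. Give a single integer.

Answer: 1

Derivation:
Step 1: max=7/3, min=2, spread=1/3
  -> spread < 1/2 first at step 1
Step 2: max=41/18, min=2, spread=5/18
Step 3: max=473/216, min=2, spread=41/216
Step 4: max=56057/25920, min=2, spread=4217/25920
Step 5: max=3319549/1555200, min=14479/7200, spread=38417/311040
Step 6: max=197824211/93312000, min=290597/144000, spread=1903471/18662400
Step 7: max=11798429089/5598720000, min=8755759/4320000, spread=18038617/223948800
Step 8: max=705114582851/335923200000, min=790526759/388800000, spread=883978523/13436928000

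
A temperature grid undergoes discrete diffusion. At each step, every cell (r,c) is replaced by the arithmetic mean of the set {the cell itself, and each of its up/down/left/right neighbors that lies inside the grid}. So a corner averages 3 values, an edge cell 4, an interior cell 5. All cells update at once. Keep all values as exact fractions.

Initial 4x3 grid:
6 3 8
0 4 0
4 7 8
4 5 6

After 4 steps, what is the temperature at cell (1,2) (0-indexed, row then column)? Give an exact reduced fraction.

Step 1: cell (1,2) = 5
Step 2: cell (1,2) = 1003/240
Step 3: cell (1,2) = 33829/7200
Step 4: cell (1,2) = 966073/216000
Full grid after step 4:
  6273/1600 3451147/864000 562913/129600
  284191/72000 1564253/360000 966073/216000
  958853/216000 832039/180000 1086353/216000
  37753/8100 2185421/432000 21089/4050

Answer: 966073/216000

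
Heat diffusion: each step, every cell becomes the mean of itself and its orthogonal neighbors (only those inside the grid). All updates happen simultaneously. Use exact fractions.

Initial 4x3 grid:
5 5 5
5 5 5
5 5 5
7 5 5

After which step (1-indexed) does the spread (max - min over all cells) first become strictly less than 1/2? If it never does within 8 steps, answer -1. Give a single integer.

Answer: 3

Derivation:
Step 1: max=17/3, min=5, spread=2/3
Step 2: max=50/9, min=5, spread=5/9
Step 3: max=581/108, min=5, spread=41/108
  -> spread < 1/2 first at step 3
Step 4: max=69017/12960, min=5, spread=4217/12960
Step 5: max=4097149/777600, min=18079/3600, spread=38417/155520
Step 6: max=244480211/46656000, min=362597/72000, spread=1903471/9331200
Step 7: max=14597789089/2799360000, min=10915759/2160000, spread=18038617/111974400
Step 8: max=873076182851/167961600000, min=984926759/194400000, spread=883978523/6718464000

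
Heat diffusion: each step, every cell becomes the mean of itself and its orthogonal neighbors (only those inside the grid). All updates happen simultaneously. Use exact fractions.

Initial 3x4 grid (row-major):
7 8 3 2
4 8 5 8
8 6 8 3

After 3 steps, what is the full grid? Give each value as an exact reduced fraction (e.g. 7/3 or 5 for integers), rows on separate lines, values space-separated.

After step 1:
  19/3 13/2 9/2 13/3
  27/4 31/5 32/5 9/2
  6 15/2 11/2 19/3
After step 2:
  235/36 353/60 163/30 40/9
  1517/240 667/100 271/50 647/120
  27/4 63/10 193/30 49/9
After step 3:
  13487/2160 22063/3600 19063/3600 5497/1080
  94567/14400 36713/6000 17609/3000 37261/7200
  4649/720 3923/600 10619/1800 6217/1080

Answer: 13487/2160 22063/3600 19063/3600 5497/1080
94567/14400 36713/6000 17609/3000 37261/7200
4649/720 3923/600 10619/1800 6217/1080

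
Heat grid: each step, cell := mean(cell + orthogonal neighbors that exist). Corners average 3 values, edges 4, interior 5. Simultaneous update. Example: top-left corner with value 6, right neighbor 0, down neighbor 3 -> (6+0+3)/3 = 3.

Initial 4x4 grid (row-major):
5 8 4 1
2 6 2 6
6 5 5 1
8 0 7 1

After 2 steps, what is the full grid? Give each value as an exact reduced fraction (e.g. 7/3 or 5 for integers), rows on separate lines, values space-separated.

Answer: 31/6 191/40 533/120 119/36
49/10 241/50 389/100 841/240
143/30 93/20 39/10 51/16
179/36 1039/240 61/16 19/6

Derivation:
After step 1:
  5 23/4 15/4 11/3
  19/4 23/5 23/5 5/2
  21/4 22/5 4 13/4
  14/3 5 13/4 3
After step 2:
  31/6 191/40 533/120 119/36
  49/10 241/50 389/100 841/240
  143/30 93/20 39/10 51/16
  179/36 1039/240 61/16 19/6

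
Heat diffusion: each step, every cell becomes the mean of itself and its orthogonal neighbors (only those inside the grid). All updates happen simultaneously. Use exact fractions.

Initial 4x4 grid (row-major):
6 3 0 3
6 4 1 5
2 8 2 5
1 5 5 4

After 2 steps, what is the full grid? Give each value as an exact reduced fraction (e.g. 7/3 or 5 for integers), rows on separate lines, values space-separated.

After step 1:
  5 13/4 7/4 8/3
  9/2 22/5 12/5 7/2
  17/4 21/5 21/5 4
  8/3 19/4 4 14/3
After step 2:
  17/4 18/5 151/60 95/36
  363/80 15/4 13/4 377/120
  937/240 109/25 94/25 491/120
  35/9 937/240 1057/240 38/9

Answer: 17/4 18/5 151/60 95/36
363/80 15/4 13/4 377/120
937/240 109/25 94/25 491/120
35/9 937/240 1057/240 38/9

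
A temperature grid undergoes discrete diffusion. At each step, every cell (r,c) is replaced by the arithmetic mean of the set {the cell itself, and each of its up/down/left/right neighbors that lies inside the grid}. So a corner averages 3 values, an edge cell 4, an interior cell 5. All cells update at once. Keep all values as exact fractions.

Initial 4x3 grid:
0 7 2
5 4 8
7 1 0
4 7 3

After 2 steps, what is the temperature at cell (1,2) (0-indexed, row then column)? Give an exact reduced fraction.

Answer: 103/24

Derivation:
Step 1: cell (1,2) = 7/2
Step 2: cell (1,2) = 103/24
Full grid after step 2:
  15/4 215/48 149/36
  69/16 391/100 103/24
  361/80 99/25 409/120
  14/3 1013/240 121/36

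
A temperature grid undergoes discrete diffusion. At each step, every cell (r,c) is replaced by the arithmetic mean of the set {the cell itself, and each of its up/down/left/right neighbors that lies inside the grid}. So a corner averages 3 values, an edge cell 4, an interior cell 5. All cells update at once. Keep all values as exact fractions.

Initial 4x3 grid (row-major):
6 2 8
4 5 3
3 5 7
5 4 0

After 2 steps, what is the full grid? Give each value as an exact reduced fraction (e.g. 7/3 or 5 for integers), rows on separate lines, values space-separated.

Answer: 55/12 1043/240 46/9
331/80 241/50 529/120
351/80 201/50 539/120
47/12 479/120 131/36

Derivation:
After step 1:
  4 21/4 13/3
  9/2 19/5 23/4
  17/4 24/5 15/4
  4 7/2 11/3
After step 2:
  55/12 1043/240 46/9
  331/80 241/50 529/120
  351/80 201/50 539/120
  47/12 479/120 131/36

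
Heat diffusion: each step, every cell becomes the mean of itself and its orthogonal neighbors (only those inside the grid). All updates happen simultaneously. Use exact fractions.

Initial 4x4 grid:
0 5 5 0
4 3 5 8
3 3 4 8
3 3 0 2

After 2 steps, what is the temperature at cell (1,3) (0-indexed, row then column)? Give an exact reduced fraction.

Step 1: cell (1,3) = 21/4
Step 2: cell (1,3) = 241/48
Full grid after step 2:
  35/12 7/2 49/12 40/9
  51/16 359/100 22/5 241/48
  239/80 167/50 399/100 217/48
  17/6 107/40 71/24 133/36

Answer: 241/48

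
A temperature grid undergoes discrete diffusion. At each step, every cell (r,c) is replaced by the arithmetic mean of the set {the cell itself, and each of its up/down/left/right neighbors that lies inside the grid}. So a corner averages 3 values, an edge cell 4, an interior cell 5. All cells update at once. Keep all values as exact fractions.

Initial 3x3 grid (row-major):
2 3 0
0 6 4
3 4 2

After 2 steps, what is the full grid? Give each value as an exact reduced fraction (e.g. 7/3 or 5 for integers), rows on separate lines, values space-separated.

After step 1:
  5/3 11/4 7/3
  11/4 17/5 3
  7/3 15/4 10/3
After step 2:
  43/18 203/80 97/36
  203/80 313/100 181/60
  53/18 769/240 121/36

Answer: 43/18 203/80 97/36
203/80 313/100 181/60
53/18 769/240 121/36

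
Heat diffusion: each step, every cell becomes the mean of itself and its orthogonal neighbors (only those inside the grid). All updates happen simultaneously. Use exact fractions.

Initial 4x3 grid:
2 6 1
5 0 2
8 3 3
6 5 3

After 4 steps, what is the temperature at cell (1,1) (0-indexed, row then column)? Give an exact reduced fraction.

Step 1: cell (1,1) = 16/5
Step 2: cell (1,1) = 29/10
Step 3: cell (1,1) = 4033/1200
Step 4: cell (1,1) = 239693/72000
Full grid after step 4:
  89909/25920 544603/172800 23923/8640
  166267/43200 239693/72000 14363/4800
  185179/43200 30937/8000 144779/43200
  119357/25920 240797/57600 97177/25920

Answer: 239693/72000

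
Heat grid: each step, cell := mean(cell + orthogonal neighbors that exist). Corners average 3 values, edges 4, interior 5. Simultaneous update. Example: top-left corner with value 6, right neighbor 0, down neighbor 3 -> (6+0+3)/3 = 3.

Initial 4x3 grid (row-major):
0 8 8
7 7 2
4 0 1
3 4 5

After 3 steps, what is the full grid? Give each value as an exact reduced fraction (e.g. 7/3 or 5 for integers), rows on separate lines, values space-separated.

After step 1:
  5 23/4 6
  9/2 24/5 9/2
  7/2 16/5 2
  11/3 3 10/3
After step 2:
  61/12 431/80 65/12
  89/20 91/20 173/40
  223/60 33/10 391/120
  61/18 33/10 25/9
After step 3:
  3581/720 327/64 3631/720
  89/20 1761/400 351/80
  1337/360 29/8 2459/720
  1873/540 383/120 3361/1080

Answer: 3581/720 327/64 3631/720
89/20 1761/400 351/80
1337/360 29/8 2459/720
1873/540 383/120 3361/1080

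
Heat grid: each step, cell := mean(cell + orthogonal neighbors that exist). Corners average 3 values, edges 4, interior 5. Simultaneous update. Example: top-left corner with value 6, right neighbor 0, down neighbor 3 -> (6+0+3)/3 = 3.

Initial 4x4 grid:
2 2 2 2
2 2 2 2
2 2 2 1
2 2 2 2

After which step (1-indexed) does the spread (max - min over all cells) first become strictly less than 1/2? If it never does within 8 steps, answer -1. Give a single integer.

Answer: 1

Derivation:
Step 1: max=2, min=5/3, spread=1/3
  -> spread < 1/2 first at step 1
Step 2: max=2, min=209/120, spread=31/120
Step 3: max=2, min=1949/1080, spread=211/1080
Step 4: max=2, min=199157/108000, spread=16843/108000
Step 5: max=17921/9000, min=1805357/972000, spread=130111/972000
Step 6: max=1072841/540000, min=54677633/29160000, spread=3255781/29160000
Step 7: max=1068893/540000, min=1649246309/874800000, spread=82360351/874800000
Step 8: max=191893559/97200000, min=49736683109/26244000000, spread=2074577821/26244000000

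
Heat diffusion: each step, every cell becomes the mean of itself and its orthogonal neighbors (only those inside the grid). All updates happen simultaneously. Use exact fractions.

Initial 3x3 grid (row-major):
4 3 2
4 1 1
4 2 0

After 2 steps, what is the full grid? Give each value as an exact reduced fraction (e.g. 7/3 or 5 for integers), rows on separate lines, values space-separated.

Answer: 113/36 311/120 11/6
249/80 107/50 31/20
25/9 497/240 5/4

Derivation:
After step 1:
  11/3 5/2 2
  13/4 11/5 1
  10/3 7/4 1
After step 2:
  113/36 311/120 11/6
  249/80 107/50 31/20
  25/9 497/240 5/4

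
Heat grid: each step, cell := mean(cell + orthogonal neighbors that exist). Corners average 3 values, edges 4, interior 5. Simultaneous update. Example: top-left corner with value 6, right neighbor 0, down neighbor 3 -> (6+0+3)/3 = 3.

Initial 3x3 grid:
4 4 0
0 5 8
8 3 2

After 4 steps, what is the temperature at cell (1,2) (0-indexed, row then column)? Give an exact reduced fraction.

Answer: 675553/172800

Derivation:
Step 1: cell (1,2) = 15/4
Step 2: cell (1,2) = 193/48
Step 3: cell (1,2) = 11399/2880
Step 4: cell (1,2) = 675553/172800
Full grid after step 4:
  47117/12960 634703/172800 8137/2160
  652303/172800 278011/72000 675553/172800
  102409/25920 38471/9600 105179/25920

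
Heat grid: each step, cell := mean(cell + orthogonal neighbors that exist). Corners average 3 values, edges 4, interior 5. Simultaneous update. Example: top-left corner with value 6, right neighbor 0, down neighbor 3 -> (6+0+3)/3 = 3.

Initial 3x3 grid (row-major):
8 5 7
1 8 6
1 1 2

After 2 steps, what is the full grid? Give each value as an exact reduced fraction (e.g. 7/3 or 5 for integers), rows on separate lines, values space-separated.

After step 1:
  14/3 7 6
  9/2 21/5 23/4
  1 3 3
After step 2:
  97/18 82/15 25/4
  431/120 489/100 379/80
  17/6 14/5 47/12

Answer: 97/18 82/15 25/4
431/120 489/100 379/80
17/6 14/5 47/12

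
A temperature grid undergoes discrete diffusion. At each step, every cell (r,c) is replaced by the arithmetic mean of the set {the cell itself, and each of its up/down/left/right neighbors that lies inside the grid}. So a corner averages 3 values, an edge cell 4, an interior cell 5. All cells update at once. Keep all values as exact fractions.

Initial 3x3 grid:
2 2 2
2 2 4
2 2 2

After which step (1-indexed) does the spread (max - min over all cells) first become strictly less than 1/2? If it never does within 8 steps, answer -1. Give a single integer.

Answer: 3

Derivation:
Step 1: max=8/3, min=2, spread=2/3
Step 2: max=307/120, min=2, spread=67/120
Step 3: max=2597/1080, min=207/100, spread=1807/5400
  -> spread < 1/2 first at step 3
Step 4: max=1021963/432000, min=5761/2700, spread=33401/144000
Step 5: max=9005933/3888000, min=583391/270000, spread=3025513/19440000
Step 6: max=3575326867/1555200000, min=31555949/14400000, spread=53531/497664
Step 7: max=212656925849/93312000000, min=8567116051/3888000000, spread=450953/5971968
Step 8: max=12706343560603/5598720000000, min=1034128610519/466560000000, spread=3799043/71663616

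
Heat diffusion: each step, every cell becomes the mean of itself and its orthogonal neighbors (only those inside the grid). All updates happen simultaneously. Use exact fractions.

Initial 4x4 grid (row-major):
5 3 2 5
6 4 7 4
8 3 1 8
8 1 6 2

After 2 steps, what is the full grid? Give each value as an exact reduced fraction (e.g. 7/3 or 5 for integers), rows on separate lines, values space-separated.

After step 1:
  14/3 7/2 17/4 11/3
  23/4 23/5 18/5 6
  25/4 17/5 5 15/4
  17/3 9/2 5/2 16/3
After step 2:
  167/36 1021/240 901/240 167/36
  319/60 417/100 469/100 1021/240
  79/15 19/4 73/20 241/48
  197/36 241/60 13/3 139/36

Answer: 167/36 1021/240 901/240 167/36
319/60 417/100 469/100 1021/240
79/15 19/4 73/20 241/48
197/36 241/60 13/3 139/36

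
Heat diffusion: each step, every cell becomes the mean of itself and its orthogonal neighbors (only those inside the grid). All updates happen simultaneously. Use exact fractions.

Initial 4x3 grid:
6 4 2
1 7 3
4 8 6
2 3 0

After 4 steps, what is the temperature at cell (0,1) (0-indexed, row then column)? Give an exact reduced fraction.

Step 1: cell (0,1) = 19/4
Step 2: cell (0,1) = 961/240
Step 3: cell (0,1) = 61859/14400
Step 4: cell (0,1) = 3620281/864000
Full grid after step 4:
  553019/129600 3620281/864000 182573/43200
  904879/216000 1548599/360000 100181/24000
  98231/24000 162261/40000 98981/24000
  164923/43200 1121777/288000 55741/14400

Answer: 3620281/864000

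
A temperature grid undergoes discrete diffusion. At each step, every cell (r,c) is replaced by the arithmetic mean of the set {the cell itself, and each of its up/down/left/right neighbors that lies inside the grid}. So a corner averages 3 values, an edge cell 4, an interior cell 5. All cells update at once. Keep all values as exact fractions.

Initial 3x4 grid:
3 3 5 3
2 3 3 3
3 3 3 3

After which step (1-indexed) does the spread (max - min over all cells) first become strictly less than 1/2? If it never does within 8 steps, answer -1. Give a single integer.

Answer: 4

Derivation:
Step 1: max=11/3, min=8/3, spread=1
Step 2: max=211/60, min=653/240, spread=191/240
Step 3: max=1831/540, min=6043/2160, spread=427/720
Step 4: max=53353/16200, min=374129/129600, spread=1171/2880
  -> spread < 1/2 first at step 4
Step 5: max=1587031/486000, min=22642531/7776000, spread=183331/518400
Step 6: max=93931649/29160000, min=1378490009/466560000, spread=331777/1244160
Step 7: max=2797616783/874800000, min=83336196331/27993600000, spread=9166727/41472000
Step 8: max=333220800719/104976000000, min=5039275364129/1679616000000, spread=779353193/4478976000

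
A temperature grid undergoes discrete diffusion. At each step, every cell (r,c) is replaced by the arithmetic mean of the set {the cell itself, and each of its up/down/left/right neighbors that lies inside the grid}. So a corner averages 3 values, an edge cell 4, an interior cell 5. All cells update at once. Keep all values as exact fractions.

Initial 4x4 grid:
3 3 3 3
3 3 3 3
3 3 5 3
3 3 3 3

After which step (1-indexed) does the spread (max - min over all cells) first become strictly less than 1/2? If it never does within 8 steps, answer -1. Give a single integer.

Answer: 2

Derivation:
Step 1: max=7/2, min=3, spread=1/2
Step 2: max=86/25, min=3, spread=11/25
  -> spread < 1/2 first at step 2
Step 3: max=3967/1200, min=3, spread=367/1200
Step 4: max=17771/5400, min=913/300, spread=1337/5400
Step 5: max=527669/162000, min=27469/9000, spread=33227/162000
Step 6: max=15794327/4860000, min=166049/54000, spread=849917/4860000
Step 7: max=471114347/145800000, min=2498533/810000, spread=21378407/145800000
Step 8: max=14088462371/4374000000, min=752688343/243000000, spread=540072197/4374000000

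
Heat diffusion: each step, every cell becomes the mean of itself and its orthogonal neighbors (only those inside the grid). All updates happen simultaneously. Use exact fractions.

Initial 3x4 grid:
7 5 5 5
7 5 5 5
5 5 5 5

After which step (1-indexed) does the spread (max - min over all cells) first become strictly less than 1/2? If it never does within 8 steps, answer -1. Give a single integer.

Answer: 6

Derivation:
Step 1: max=19/3, min=5, spread=4/3
Step 2: max=107/18, min=5, spread=17/18
Step 3: max=6247/1080, min=5, spread=847/1080
Step 4: max=91631/16200, min=1133/225, spread=2011/3240
Step 5: max=10850783/1944000, min=273713/54000, spread=199423/388800
Step 6: max=644104867/116640000, min=5515249/1080000, spread=1938319/4665600
  -> spread < 1/2 first at step 6
Step 7: max=38353677053/6998400000, min=499444199/97200000, spread=95747789/279936000
Step 8: max=2287089255127/419904000000, min=30133143941/5832000000, spread=940023131/3359232000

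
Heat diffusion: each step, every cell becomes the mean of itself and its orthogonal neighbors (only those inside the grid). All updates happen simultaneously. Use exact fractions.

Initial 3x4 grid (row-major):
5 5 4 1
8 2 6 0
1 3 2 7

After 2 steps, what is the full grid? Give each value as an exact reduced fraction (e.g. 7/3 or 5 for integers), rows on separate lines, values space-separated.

Answer: 14/3 47/10 187/60 55/18
47/10 88/25 98/25 329/120
10/3 153/40 123/40 11/3

Derivation:
After step 1:
  6 4 4 5/3
  4 24/5 14/5 7/2
  4 2 9/2 3
After step 2:
  14/3 47/10 187/60 55/18
  47/10 88/25 98/25 329/120
  10/3 153/40 123/40 11/3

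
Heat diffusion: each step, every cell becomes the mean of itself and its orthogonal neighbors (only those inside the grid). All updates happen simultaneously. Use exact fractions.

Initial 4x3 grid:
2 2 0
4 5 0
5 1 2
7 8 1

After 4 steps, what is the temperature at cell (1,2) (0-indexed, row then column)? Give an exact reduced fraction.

Answer: 484567/216000

Derivation:
Step 1: cell (1,2) = 7/4
Step 2: cell (1,2) = 349/240
Step 3: cell (1,2) = 15451/7200
Step 4: cell (1,2) = 484567/216000
Full grid after step 4:
  372677/129600 2025863/864000 266777/129600
  699067/216000 1025617/360000 484567/216000
  869047/216000 1216417/360000 638047/216000
  558377/129600 3439583/864000 432077/129600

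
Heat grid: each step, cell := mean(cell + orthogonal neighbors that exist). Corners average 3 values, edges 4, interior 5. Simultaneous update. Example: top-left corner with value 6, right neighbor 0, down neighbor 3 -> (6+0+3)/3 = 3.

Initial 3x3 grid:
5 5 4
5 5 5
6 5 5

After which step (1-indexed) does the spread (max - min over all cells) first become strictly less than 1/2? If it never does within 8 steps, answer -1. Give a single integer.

Answer: 3

Derivation:
Step 1: max=16/3, min=14/3, spread=2/3
Step 2: max=95/18, min=85/18, spread=5/9
Step 3: max=1121/216, min=1039/216, spread=41/108
  -> spread < 1/2 first at step 3
Step 4: max=13307/2592, min=12613/2592, spread=347/1296
Step 5: max=158441/31104, min=152599/31104, spread=2921/15552
Step 6: max=1890851/373248, min=1841629/373248, spread=24611/186624
Step 7: max=22602209/4478976, min=22187551/4478976, spread=207329/2239488
Step 8: max=270485195/53747712, min=266991925/53747712, spread=1746635/26873856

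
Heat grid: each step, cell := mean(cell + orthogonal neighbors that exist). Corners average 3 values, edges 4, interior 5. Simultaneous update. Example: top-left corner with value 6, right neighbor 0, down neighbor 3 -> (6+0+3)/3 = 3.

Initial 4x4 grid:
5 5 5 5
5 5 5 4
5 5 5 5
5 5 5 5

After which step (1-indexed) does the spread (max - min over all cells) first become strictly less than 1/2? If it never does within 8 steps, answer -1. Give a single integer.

Answer: 1

Derivation:
Step 1: max=5, min=14/3, spread=1/3
  -> spread < 1/2 first at step 1
Step 2: max=5, min=569/120, spread=31/120
Step 3: max=5, min=5189/1080, spread=211/1080
Step 4: max=5, min=523157/108000, spread=16843/108000
Step 5: max=44921/9000, min=4721357/972000, spread=130111/972000
Step 6: max=2692841/540000, min=142157633/29160000, spread=3255781/29160000
Step 7: max=2688893/540000, min=4273646309/874800000, spread=82360351/874800000
Step 8: max=483493559/97200000, min=128468683109/26244000000, spread=2074577821/26244000000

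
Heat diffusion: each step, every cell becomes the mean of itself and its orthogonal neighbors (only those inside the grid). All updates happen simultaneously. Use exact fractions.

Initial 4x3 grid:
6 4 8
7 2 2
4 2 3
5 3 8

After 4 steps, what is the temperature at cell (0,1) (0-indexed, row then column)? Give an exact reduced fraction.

Step 1: cell (0,1) = 5
Step 2: cell (0,1) = 281/60
Step 3: cell (0,1) = 16411/3600
Step 4: cell (0,1) = 965789/216000
Full grid after step 4:
  297577/64800 965789/216000 69763/16200
  948979/216000 758147/180000 444677/108000
  298873/72000 182593/45000 427997/108000
  44627/10800 1741583/432000 260287/64800

Answer: 965789/216000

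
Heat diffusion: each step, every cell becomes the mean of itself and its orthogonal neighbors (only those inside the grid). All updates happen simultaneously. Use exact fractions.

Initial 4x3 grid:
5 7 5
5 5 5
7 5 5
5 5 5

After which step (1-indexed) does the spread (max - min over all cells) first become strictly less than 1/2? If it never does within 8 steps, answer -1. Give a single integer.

Answer: 3

Derivation:
Step 1: max=17/3, min=5, spread=2/3
Step 2: max=667/120, min=5, spread=67/120
Step 3: max=5987/1080, min=461/90, spread=91/216
  -> spread < 1/2 first at step 3
Step 4: max=356323/64800, min=13957/2700, spread=4271/12960
Step 5: max=21268997/3888000, min=31289/6000, spread=39749/155520
Step 6: max=1270298023/233280000, min=6371419/1215000, spread=1879423/9331200
Step 7: max=75941911157/13996800000, min=1535879959/291600000, spread=3551477/22394880
Step 8: max=4543395076063/839808000000, min=7704151213/1458000000, spread=846431819/6718464000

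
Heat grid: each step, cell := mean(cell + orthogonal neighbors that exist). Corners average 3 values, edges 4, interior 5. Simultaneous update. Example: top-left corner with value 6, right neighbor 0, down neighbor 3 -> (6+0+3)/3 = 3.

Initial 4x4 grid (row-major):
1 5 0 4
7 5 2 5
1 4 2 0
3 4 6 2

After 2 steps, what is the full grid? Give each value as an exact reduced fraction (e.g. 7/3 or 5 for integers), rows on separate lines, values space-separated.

After step 1:
  13/3 11/4 11/4 3
  7/2 23/5 14/5 11/4
  15/4 16/5 14/5 9/4
  8/3 17/4 7/2 8/3
After step 2:
  127/36 433/120 113/40 17/6
  971/240 337/100 157/50 27/10
  787/240 93/25 291/100 157/60
  32/9 817/240 793/240 101/36

Answer: 127/36 433/120 113/40 17/6
971/240 337/100 157/50 27/10
787/240 93/25 291/100 157/60
32/9 817/240 793/240 101/36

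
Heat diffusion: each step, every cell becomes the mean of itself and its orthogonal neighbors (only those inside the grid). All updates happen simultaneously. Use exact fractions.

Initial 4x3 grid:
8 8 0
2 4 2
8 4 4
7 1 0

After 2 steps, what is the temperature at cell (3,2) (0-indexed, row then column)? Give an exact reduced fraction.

Answer: 43/18

Derivation:
Step 1: cell (3,2) = 5/3
Step 2: cell (3,2) = 43/18
Full grid after step 2:
  11/2 55/12 65/18
  83/16 106/25 37/12
  1217/240 379/100 163/60
  163/36 71/20 43/18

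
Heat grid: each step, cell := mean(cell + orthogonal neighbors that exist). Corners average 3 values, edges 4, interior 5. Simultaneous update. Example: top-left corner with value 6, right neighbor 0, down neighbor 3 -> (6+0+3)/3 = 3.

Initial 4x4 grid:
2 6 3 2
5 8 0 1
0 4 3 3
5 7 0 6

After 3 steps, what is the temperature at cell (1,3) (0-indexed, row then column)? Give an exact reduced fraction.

Step 1: cell (1,3) = 3/2
Step 2: cell (1,3) = 39/16
Step 3: cell (1,3) = 5837/2400
Full grid after step 3:
  8951/2160 281/72 1813/600 367/144
  5881/1440 22469/6000 1261/400 5837/2400
  1859/480 7657/2000 1239/400 6973/2400
  2843/720 893/240 4229/1200 437/144

Answer: 5837/2400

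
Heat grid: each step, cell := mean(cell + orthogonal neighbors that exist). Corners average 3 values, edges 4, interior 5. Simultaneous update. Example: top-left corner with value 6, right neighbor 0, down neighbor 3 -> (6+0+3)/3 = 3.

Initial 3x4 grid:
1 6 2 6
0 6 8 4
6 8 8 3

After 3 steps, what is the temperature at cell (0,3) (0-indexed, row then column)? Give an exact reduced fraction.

Answer: 1751/360

Derivation:
Step 1: cell (0,3) = 4
Step 2: cell (0,3) = 59/12
Step 3: cell (0,3) = 1751/360
Full grid after step 3:
  4093/1080 30887/7200 3933/800 1751/360
  20503/4800 10017/2000 10617/2000 25543/4800
  2689/540 39787/7200 14099/2400 1003/180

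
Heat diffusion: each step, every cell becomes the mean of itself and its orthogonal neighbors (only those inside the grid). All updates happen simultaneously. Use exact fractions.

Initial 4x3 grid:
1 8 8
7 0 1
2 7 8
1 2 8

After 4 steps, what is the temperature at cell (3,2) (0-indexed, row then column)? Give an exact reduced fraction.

Answer: 12871/2700

Derivation:
Step 1: cell (3,2) = 6
Step 2: cell (3,2) = 11/2
Step 3: cell (3,2) = 3481/720
Step 4: cell (3,2) = 12871/2700
Full grid after step 4:
  542953/129600 146221/32000 605753/129600
  894053/216000 516851/120000 1039303/216000
  822673/216000 790789/180000 336641/72000
  7922/2025 1820111/432000 12871/2700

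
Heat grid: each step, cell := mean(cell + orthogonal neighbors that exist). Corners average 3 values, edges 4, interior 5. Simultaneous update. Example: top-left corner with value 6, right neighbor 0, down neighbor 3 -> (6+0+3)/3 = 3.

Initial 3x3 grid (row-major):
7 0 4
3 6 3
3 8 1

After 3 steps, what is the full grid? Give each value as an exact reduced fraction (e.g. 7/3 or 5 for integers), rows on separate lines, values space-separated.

Answer: 106/27 10909/2880 1483/432
1371/320 1177/300 5407/1440
1889/432 6167/1440 47/12

Derivation:
After step 1:
  10/3 17/4 7/3
  19/4 4 7/2
  14/3 9/2 4
After step 2:
  37/9 167/48 121/36
  67/16 21/5 83/24
  167/36 103/24 4
After step 3:
  106/27 10909/2880 1483/432
  1371/320 1177/300 5407/1440
  1889/432 6167/1440 47/12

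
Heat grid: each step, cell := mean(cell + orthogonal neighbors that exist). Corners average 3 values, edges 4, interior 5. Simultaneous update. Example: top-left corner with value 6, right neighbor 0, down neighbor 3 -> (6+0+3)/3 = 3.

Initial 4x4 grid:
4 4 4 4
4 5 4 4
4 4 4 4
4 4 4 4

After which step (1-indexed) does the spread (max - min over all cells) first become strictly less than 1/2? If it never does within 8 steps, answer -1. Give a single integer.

Answer: 1

Derivation:
Step 1: max=17/4, min=4, spread=1/4
  -> spread < 1/2 first at step 1
Step 2: max=211/50, min=4, spread=11/50
Step 3: max=9967/2400, min=4, spread=367/2400
Step 4: max=44771/10800, min=2413/600, spread=1337/10800
Step 5: max=1337669/324000, min=72469/18000, spread=33227/324000
Step 6: max=40094327/9720000, min=436049/108000, spread=849917/9720000
Step 7: max=1200114347/291600000, min=6548533/1620000, spread=21378407/291600000
Step 8: max=35958462371/8748000000, min=1967688343/486000000, spread=540072197/8748000000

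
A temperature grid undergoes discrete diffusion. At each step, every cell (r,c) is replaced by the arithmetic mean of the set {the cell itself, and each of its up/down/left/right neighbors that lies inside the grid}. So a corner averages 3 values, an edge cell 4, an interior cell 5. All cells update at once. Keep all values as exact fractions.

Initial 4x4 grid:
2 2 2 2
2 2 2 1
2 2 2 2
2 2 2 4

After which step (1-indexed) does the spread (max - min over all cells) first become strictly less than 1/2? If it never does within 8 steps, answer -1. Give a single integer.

Step 1: max=8/3, min=5/3, spread=1
Step 2: max=89/36, min=65/36, spread=2/3
Step 3: max=499/216, min=997/540, spread=167/360
  -> spread < 1/2 first at step 3
Step 4: max=72509/32400, min=30667/16200, spread=149/432
Step 5: max=2122883/972000, min=935281/486000, spread=84107/324000
Step 6: max=62687243/29160000, min=14205167/7290000, spread=78221/388800
Step 7: max=371610811/174960000, min=716032003/364500000, spread=697886239/4374000000
Step 8: max=55251043559/26244000000, min=86447321581/43740000000, spread=4228313263/32805000000

Answer: 3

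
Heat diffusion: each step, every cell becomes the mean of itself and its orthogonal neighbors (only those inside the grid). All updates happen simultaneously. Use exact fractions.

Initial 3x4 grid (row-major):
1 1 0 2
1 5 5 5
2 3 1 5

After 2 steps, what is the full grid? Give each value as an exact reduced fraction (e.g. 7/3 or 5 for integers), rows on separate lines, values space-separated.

Answer: 5/3 31/16 557/240 103/36
33/16 259/100 319/100 269/80
7/3 45/16 787/240 137/36

Derivation:
After step 1:
  1 7/4 2 7/3
  9/4 3 16/5 17/4
  2 11/4 7/2 11/3
After step 2:
  5/3 31/16 557/240 103/36
  33/16 259/100 319/100 269/80
  7/3 45/16 787/240 137/36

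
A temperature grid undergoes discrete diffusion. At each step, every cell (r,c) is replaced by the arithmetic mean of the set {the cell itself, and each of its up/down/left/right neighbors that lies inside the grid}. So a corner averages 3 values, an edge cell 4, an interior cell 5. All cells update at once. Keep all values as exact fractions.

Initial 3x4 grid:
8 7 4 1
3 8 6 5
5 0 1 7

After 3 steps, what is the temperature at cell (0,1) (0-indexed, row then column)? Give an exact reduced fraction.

Answer: 13067/2400

Derivation:
Step 1: cell (0,1) = 27/4
Step 2: cell (0,1) = 441/80
Step 3: cell (0,1) = 13067/2400
Full grid after step 3:
  3991/720 13067/2400 34241/7200 1201/270
  4577/900 28363/6000 6847/1500 61787/14400
  2257/540 3797/900 14683/3600 9023/2160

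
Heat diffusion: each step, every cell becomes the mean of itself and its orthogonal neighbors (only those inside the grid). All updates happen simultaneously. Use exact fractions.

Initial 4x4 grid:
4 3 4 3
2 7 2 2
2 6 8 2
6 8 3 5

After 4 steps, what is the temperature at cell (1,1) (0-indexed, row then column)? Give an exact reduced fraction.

Step 1: cell (1,1) = 4
Step 2: cell (1,1) = 461/100
Step 3: cell (1,1) = 1629/400
Step 4: cell (1,1) = 256439/60000
Full grid after step 4:
  28427/7200 757/200 3711/1000 6083/1800
  59647/14400 256439/60000 7252/1875 67343/18000
  1029137/216000 417223/90000 6541/1440 218033/54000
  161347/32400 1103177/216000 1016777/216000 58291/12960

Answer: 256439/60000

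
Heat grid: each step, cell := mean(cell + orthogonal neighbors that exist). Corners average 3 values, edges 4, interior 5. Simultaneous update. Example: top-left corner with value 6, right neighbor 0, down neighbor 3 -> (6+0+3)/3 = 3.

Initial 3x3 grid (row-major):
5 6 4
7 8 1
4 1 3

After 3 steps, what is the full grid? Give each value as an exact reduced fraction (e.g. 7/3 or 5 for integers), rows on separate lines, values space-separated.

Answer: 3857/720 72947/14400 9331/2160
6181/1200 26489/6000 14443/3600
803/180 14693/3600 1849/540

Derivation:
After step 1:
  6 23/4 11/3
  6 23/5 4
  4 4 5/3
After step 2:
  71/12 1201/240 161/36
  103/20 487/100 209/60
  14/3 107/30 29/9
After step 3:
  3857/720 72947/14400 9331/2160
  6181/1200 26489/6000 14443/3600
  803/180 14693/3600 1849/540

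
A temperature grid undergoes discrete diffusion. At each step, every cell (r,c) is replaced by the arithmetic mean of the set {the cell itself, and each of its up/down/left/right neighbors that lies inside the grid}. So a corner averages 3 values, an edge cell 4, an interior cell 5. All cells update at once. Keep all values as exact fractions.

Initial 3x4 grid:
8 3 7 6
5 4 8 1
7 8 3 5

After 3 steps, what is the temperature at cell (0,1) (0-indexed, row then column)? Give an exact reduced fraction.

Answer: 9833/1800

Derivation:
Step 1: cell (0,1) = 11/2
Step 2: cell (0,1) = 673/120
Step 3: cell (0,1) = 9833/1800
Full grid after step 3:
  6163/1080 9833/1800 4829/900 5303/1080
  3451/600 2833/500 7549/1500 17681/3600
  6443/1080 19991/3600 6247/1200 1651/360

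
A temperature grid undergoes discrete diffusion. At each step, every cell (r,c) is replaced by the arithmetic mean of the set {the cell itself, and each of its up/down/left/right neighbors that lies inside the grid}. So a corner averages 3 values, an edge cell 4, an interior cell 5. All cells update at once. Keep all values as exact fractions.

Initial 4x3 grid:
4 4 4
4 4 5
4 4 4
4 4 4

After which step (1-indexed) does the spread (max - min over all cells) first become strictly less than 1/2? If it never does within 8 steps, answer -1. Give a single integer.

Step 1: max=13/3, min=4, spread=1/3
  -> spread < 1/2 first at step 1
Step 2: max=511/120, min=4, spread=31/120
Step 3: max=4531/1080, min=4, spread=211/1080
Step 4: max=448897/108000, min=7247/1800, spread=14077/108000
Step 5: max=4028407/972000, min=435683/108000, spread=5363/48600
Step 6: max=120380809/29160000, min=242869/60000, spread=93859/1166400
Step 7: max=7208674481/1749600000, min=394136467/97200000, spread=4568723/69984000
Step 8: max=431684435629/104976000000, min=11845618889/2916000000, spread=8387449/167961600

Answer: 1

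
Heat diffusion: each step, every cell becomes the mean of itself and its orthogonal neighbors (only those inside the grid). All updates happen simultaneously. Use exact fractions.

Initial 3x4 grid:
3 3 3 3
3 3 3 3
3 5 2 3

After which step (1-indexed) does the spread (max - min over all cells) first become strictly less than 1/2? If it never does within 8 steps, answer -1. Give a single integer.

Step 1: max=11/3, min=8/3, spread=1
Step 2: max=407/120, min=43/15, spread=21/40
Step 3: max=3587/1080, min=529/180, spread=413/1080
  -> spread < 1/2 first at step 3
Step 4: max=104561/32400, min=160141/54000, spread=21191/81000
Step 5: max=3120167/972000, min=107431/36000, spread=21953/97200
Step 6: max=46290517/14580000, min=29247203/9720000, spread=193577/1166400
Step 7: max=691172507/218700000, min=1760462777/583200000, spread=9919669/69984000
Step 8: max=165008264377/52488000000, min=35373687431/11664000000, spread=18645347/167961600

Answer: 3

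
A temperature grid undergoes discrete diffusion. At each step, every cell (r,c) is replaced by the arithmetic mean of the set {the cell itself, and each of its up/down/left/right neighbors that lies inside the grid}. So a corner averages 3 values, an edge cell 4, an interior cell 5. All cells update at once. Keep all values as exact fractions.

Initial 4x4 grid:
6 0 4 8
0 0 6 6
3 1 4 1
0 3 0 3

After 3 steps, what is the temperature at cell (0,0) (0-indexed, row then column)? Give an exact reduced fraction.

Answer: 521/240

Derivation:
Step 1: cell (0,0) = 2
Step 2: cell (0,0) = 9/4
Step 3: cell (0,0) = 521/240
Full grid after step 3:
  521/240 1157/400 1561/400 227/48
  1649/800 4737/2000 1427/400 9941/2400
  155/96 4311/2000 15551/6000 23711/7200
  1229/720 5/3 2047/900 5309/2160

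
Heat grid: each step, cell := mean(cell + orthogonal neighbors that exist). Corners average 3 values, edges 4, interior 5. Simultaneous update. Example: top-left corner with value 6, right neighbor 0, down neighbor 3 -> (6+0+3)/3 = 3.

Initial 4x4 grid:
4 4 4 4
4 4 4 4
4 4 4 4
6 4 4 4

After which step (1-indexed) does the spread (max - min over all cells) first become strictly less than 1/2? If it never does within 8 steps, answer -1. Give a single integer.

Answer: 3

Derivation:
Step 1: max=14/3, min=4, spread=2/3
Step 2: max=41/9, min=4, spread=5/9
Step 3: max=473/108, min=4, spread=41/108
  -> spread < 1/2 first at step 3
Step 4: max=14003/3240, min=4, spread=1043/3240
Step 5: max=414353/97200, min=4, spread=25553/97200
Step 6: max=12335459/2916000, min=36079/9000, spread=645863/2916000
Step 7: max=367561691/87480000, min=240971/60000, spread=16225973/87480000
Step 8: max=10975077983/2624400000, min=108701/27000, spread=409340783/2624400000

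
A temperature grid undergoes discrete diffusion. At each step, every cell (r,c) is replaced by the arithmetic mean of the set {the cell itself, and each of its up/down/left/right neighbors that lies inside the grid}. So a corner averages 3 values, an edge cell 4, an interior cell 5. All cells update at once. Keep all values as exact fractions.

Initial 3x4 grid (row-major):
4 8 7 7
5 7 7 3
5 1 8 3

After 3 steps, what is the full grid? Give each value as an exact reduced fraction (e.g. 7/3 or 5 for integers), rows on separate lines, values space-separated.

After step 1:
  17/3 13/2 29/4 17/3
  21/4 28/5 32/5 5
  11/3 21/4 19/4 14/3
After step 2:
  209/36 1501/240 1549/240 215/36
  1211/240 29/5 29/5 163/30
  85/18 289/60 79/15 173/36
After step 3:
  3079/540 8753/1440 8813/1440 12859/2160
  15389/2880 1663/300 6901/1200 1981/360
  10501/2160 3709/720 931/180 2791/540

Answer: 3079/540 8753/1440 8813/1440 12859/2160
15389/2880 1663/300 6901/1200 1981/360
10501/2160 3709/720 931/180 2791/540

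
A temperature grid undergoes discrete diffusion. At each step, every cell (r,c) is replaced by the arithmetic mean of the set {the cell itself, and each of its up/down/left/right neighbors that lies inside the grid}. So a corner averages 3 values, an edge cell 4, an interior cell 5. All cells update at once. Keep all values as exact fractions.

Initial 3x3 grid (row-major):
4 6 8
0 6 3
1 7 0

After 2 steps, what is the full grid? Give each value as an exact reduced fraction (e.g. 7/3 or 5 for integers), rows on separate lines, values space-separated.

Answer: 145/36 97/20 191/36
263/80 209/50 353/80
107/36 139/40 133/36

Derivation:
After step 1:
  10/3 6 17/3
  11/4 22/5 17/4
  8/3 7/2 10/3
After step 2:
  145/36 97/20 191/36
  263/80 209/50 353/80
  107/36 139/40 133/36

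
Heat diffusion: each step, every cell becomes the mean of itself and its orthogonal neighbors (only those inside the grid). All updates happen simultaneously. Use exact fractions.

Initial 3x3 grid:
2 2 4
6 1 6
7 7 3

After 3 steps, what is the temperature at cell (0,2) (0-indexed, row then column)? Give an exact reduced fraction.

Step 1: cell (0,2) = 4
Step 2: cell (0,2) = 13/4
Step 3: cell (0,2) = 2653/720
Full grid after step 3:
  8129/2160 49213/14400 2653/720
  829/200 25631/6000 28319/7200
  5357/1080 3691/800 629/135

Answer: 2653/720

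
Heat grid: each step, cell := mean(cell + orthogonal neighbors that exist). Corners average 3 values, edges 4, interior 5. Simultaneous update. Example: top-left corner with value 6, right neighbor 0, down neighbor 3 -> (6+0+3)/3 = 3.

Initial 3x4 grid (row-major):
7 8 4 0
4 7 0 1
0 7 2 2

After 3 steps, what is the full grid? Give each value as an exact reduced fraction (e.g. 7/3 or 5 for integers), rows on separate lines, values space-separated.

After step 1:
  19/3 13/2 3 5/3
  9/2 26/5 14/5 3/4
  11/3 4 11/4 5/3
After step 2:
  52/9 631/120 419/120 65/36
  197/40 23/5 29/10 413/240
  73/18 937/240 673/240 31/18
After step 3:
  2873/540 3443/720 1211/360 5053/2160
  2323/480 1727/400 931/300 5867/2880
  9277/2160 5531/1440 4079/1440 2249/1080

Answer: 2873/540 3443/720 1211/360 5053/2160
2323/480 1727/400 931/300 5867/2880
9277/2160 5531/1440 4079/1440 2249/1080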